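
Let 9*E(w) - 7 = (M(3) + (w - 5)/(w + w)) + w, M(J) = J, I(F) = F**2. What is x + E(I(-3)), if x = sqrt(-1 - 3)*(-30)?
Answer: 173/81 - 60*I ≈ 2.1358 - 60.0*I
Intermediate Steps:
E(w) = 10/9 + w/9 + (-5 + w)/(18*w) (E(w) = 7/9 + ((3 + (w - 5)/(w + w)) + w)/9 = 7/9 + ((3 + (-5 + w)/((2*w))) + w)/9 = 7/9 + ((3 + (-5 + w)*(1/(2*w))) + w)/9 = 7/9 + ((3 + (-5 + w)/(2*w)) + w)/9 = 7/9 + (3 + w + (-5 + w)/(2*w))/9 = 7/9 + (1/3 + w/9 + (-5 + w)/(18*w)) = 10/9 + w/9 + (-5 + w)/(18*w))
x = -60*I (x = sqrt(-4)*(-30) = (2*I)*(-30) = -60*I ≈ -60.0*I)
x + E(I(-3)) = -60*I + (-5 + (-3)**2*(21 + 2*(-3)**2))/(18*((-3)**2)) = -60*I + (1/18)*(-5 + 9*(21 + 2*9))/9 = -60*I + (1/18)*(1/9)*(-5 + 9*(21 + 18)) = -60*I + (1/18)*(1/9)*(-5 + 9*39) = -60*I + (1/18)*(1/9)*(-5 + 351) = -60*I + (1/18)*(1/9)*346 = -60*I + 173/81 = 173/81 - 60*I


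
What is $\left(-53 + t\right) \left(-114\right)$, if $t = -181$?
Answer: $26676$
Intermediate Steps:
$\left(-53 + t\right) \left(-114\right) = \left(-53 - 181\right) \left(-114\right) = \left(-234\right) \left(-114\right) = 26676$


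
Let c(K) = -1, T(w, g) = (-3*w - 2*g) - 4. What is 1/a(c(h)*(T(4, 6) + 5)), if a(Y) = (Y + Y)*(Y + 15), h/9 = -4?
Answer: 1/1748 ≈ 0.00057208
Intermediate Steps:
h = -36 (h = 9*(-4) = -36)
T(w, g) = -4 - 3*w - 2*g
a(Y) = 2*Y*(15 + Y) (a(Y) = (2*Y)*(15 + Y) = 2*Y*(15 + Y))
1/a(c(h)*(T(4, 6) + 5)) = 1/(2*(-((-4 - 3*4 - 2*6) + 5))*(15 - ((-4 - 3*4 - 2*6) + 5))) = 1/(2*(-((-4 - 12 - 12) + 5))*(15 - ((-4 - 12 - 12) + 5))) = 1/(2*(-(-28 + 5))*(15 - (-28 + 5))) = 1/(2*(-1*(-23))*(15 - 1*(-23))) = 1/(2*23*(15 + 23)) = 1/(2*23*38) = 1/1748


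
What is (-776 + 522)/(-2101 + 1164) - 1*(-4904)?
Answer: 4595302/937 ≈ 4904.3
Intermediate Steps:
(-776 + 522)/(-2101 + 1164) - 1*(-4904) = -254/(-937) + 4904 = -254*(-1/937) + 4904 = 254/937 + 4904 = 4595302/937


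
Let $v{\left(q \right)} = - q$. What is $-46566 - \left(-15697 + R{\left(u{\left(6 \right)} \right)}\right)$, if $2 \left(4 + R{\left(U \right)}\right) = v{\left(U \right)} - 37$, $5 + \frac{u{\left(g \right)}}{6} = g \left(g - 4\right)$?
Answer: $- \frac{61651}{2} \approx -30826.0$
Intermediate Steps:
$u{\left(g \right)} = -30 + 6 g \left(-4 + g\right)$ ($u{\left(g \right)} = -30 + 6 g \left(g - 4\right) = -30 + 6 g \left(-4 + g\right)$)
$R{\left(U \right)} = - \frac{45}{2} - \frac{U}{2}$ ($R{\left(U \right)} = -4 + \frac{- U - 37}{2} = -4 + \frac{-37 - U}{2} = -4 - \left(\frac{37}{2} + \frac{U}{2}\right) = - \frac{45}{2} - \frac{U}{2}$)
$-46566 - \left(-15697 + R{\left(u{\left(6 \right)} \right)}\right) = -46566 - \left(-15697 - \left(\frac{45}{2} + \frac{-30 - 144 + 6 \cdot 6^{2}}{2}\right)\right) = -46566 - \left(-15697 - \left(\frac{45}{2} + \frac{-30 - 144 + 6 \cdot 36}{2}\right)\right) = -46566 - \left(-15697 - \left(\frac{45}{2} + \frac{-30 - 144 + 216}{2}\right)\right) = -46566 - \left(-15697 - \frac{87}{2}\right) = -46566 - - \frac{31481}{2} = -46566 + \frac{31481}{2} = - \frac{61651}{2}$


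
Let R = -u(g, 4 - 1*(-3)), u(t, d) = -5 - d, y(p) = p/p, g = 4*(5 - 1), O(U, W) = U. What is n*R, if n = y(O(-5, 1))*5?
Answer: 60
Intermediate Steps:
g = 16 (g = 4*4 = 16)
y(p) = 1
R = 12 (R = -(-5 - (4 - 1*(-3))) = -(-5 - (4 + 3)) = -(-5 - 1*7) = -(-5 - 7) = -1*(-12) = 12)
n = 5 (n = 1*5 = 5)
n*R = 5*12 = 60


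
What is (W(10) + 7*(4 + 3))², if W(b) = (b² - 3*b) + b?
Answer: 16641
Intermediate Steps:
W(b) = b² - 2*b
(W(10) + 7*(4 + 3))² = (10*(-2 + 10) + 7*(4 + 3))² = (10*8 + 7*7)² = (80 + 49)² = 129² = 16641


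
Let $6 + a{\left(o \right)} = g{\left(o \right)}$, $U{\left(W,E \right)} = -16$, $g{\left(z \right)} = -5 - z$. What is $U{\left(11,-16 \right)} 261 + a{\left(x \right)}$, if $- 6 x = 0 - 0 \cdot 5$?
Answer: $-4187$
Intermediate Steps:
$x = 0$ ($x = - \frac{0 - 0 \cdot 5}{6} = - \frac{0 - 0}{6} = - \frac{0 + 0}{6} = \left(- \frac{1}{6}\right) 0 = 0$)
$a{\left(o \right)} = -11 - o$ ($a{\left(o \right)} = -6 - \left(5 + o\right) = -11 - o$)
$U{\left(11,-16 \right)} 261 + a{\left(x \right)} = \left(-16\right) 261 - 11 = -4176 + \left(-11 + 0\right) = -4176 - 11 = -4187$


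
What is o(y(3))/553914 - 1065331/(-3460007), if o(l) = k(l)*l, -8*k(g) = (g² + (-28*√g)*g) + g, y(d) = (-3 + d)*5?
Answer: 1065331/3460007 ≈ 0.30790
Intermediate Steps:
y(d) = -15 + 5*d
k(g) = -g/8 - g²/8 + 7*g^(3/2)/2 (k(g) = -((g² + (-28*√g)*g) + g)/8 = -((g² - 28*g^(3/2)) + g)/8 = -(g + g² - 28*g^(3/2))/8 = -g/8 - g²/8 + 7*g^(3/2)/2)
o(l) = l*(-l/8 - l²/8 + 7*l^(3/2)/2) (o(l) = (-l/8 - l²/8 + 7*l^(3/2)/2)*l = l*(-l/8 - l²/8 + 7*l^(3/2)/2))
o(y(3))/553914 - 1065331/(-3460007) = (-(-15 + 5*3)²/8 - (-15 + 5*3)³/8 + 7*(-15 + 5*3)^(5/2)/2)/553914 - 1065331/(-3460007) = (-(-15 + 15)²/8 - (-15 + 15)³/8 + 7*(-15 + 15)^(5/2)/2)*(1/553914) - 1065331*(-1/3460007) = (-⅛*0² - ⅛*0³ + 7*0^(5/2)/2)*(1/553914) + 1065331/3460007 = (-⅛*0 - ⅛*0 + (7/2)*0)*(1/553914) + 1065331/3460007 = (0 + 0 + 0)*(1/553914) + 1065331/3460007 = 0*(1/553914) + 1065331/3460007 = 0 + 1065331/3460007 = 1065331/3460007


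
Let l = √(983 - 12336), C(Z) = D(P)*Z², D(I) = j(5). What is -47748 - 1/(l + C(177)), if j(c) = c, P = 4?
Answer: (-47748*√11353 + 7479485461*I)/(√11353 - 156645*I) ≈ -47748.0 + 2.9802e-8*I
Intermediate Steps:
D(I) = 5
C(Z) = 5*Z²
l = I*√11353 (l = √(-11353) = I*√11353 ≈ 106.55*I)
-47748 - 1/(l + C(177)) = -47748 - 1/(I*√11353 + 5*177²) = -47748 - 1/(I*√11353 + 5*31329) = -47748 - 1/(I*√11353 + 156645) = -47748 - 1/(156645 + I*√11353)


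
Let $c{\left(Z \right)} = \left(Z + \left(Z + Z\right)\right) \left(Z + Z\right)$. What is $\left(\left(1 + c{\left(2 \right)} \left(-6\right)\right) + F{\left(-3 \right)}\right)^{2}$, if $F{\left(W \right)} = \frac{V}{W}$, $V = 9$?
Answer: $21316$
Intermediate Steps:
$c{\left(Z \right)} = 6 Z^{2}$ ($c{\left(Z \right)} = \left(Z + 2 Z\right) 2 Z = 3 Z 2 Z = 6 Z^{2}$)
$F{\left(W \right)} = \frac{9}{W}$
$\left(\left(1 + c{\left(2 \right)} \left(-6\right)\right) + F{\left(-3 \right)}\right)^{2} = \left(\left(1 + 6 \cdot 2^{2} \left(-6\right)\right) + \frac{9}{-3}\right)^{2} = \left(\left(1 + 6 \cdot 4 \left(-6\right)\right) + 9 \left(- \frac{1}{3}\right)\right)^{2} = \left(\left(1 + 24 \left(-6\right)\right) - 3\right)^{2} = \left(\left(1 - 144\right) - 3\right)^{2} = \left(-143 - 3\right)^{2} = \left(-146\right)^{2} = 21316$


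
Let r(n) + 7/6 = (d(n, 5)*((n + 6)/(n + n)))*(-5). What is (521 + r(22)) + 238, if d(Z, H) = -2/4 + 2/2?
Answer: 24956/33 ≈ 756.24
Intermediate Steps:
d(Z, H) = ½ (d(Z, H) = -2*¼ + 2*(½) = -½ + 1 = ½)
r(n) = -7/6 - 5*(6 + n)/(4*n) (r(n) = -7/6 + (((n + 6)/(n + n))/2)*(-5) = -7/6 + (((6 + n)/((2*n)))/2)*(-5) = -7/6 + (((6 + n)*(1/(2*n)))/2)*(-5) = -7/6 + (((6 + n)/(2*n))/2)*(-5) = -7/6 + ((6 + n)/(4*n))*(-5) = -7/6 - 5*(6 + n)/(4*n))
(521 + r(22)) + 238 = (521 + (1/12)*(-90 - 29*22)/22) + 238 = (521 + (1/12)*(1/22)*(-90 - 638)) + 238 = (521 + (1/12)*(1/22)*(-728)) + 238 = (521 - 91/33) + 238 = 17102/33 + 238 = 24956/33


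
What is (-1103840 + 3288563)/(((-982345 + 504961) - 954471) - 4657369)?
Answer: -2184723/6089224 ≈ -0.35879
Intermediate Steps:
(-1103840 + 3288563)/(((-982345 + 504961) - 954471) - 4657369) = 2184723/((-477384 - 954471) - 4657369) = 2184723/(-1431855 - 4657369) = 2184723/(-6089224) = 2184723*(-1/6089224) = -2184723/6089224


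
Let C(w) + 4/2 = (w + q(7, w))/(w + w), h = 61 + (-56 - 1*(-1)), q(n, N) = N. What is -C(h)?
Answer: 1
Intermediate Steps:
h = 6 (h = 61 + (-56 + 1) = 61 - 55 = 6)
C(w) = -1 (C(w) = -2 + (w + w)/(w + w) = -2 + (2*w)/((2*w)) = -2 + (2*w)*(1/(2*w)) = -2 + 1 = -1)
-C(h) = -1*(-1) = 1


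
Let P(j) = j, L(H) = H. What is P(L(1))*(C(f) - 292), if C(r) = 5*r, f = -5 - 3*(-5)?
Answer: -242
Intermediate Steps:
f = 10 (f = -5 + 15 = 10)
P(L(1))*(C(f) - 292) = 1*(5*10 - 292) = 1*(50 - 292) = 1*(-242) = -242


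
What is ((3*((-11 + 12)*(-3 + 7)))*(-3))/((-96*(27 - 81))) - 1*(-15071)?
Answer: 2170223/144 ≈ 15071.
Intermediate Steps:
((3*((-11 + 12)*(-3 + 7)))*(-3))/((-96*(27 - 81))) - 1*(-15071) = ((3*(1*4))*(-3))/((-96*(-54))) + 15071 = ((3*4)*(-3))/5184 + 15071 = (12*(-3))*(1/5184) + 15071 = -36*1/5184 + 15071 = -1/144 + 15071 = 2170223/144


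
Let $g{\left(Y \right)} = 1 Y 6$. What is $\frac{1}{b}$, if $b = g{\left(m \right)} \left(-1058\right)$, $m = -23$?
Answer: $\frac{1}{146004} \approx 6.8491 \cdot 10^{-6}$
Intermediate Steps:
$g{\left(Y \right)} = 6 Y$ ($g{\left(Y \right)} = Y 6 = 6 Y$)
$b = 146004$ ($b = 6 \left(-23\right) \left(-1058\right) = \left(-138\right) \left(-1058\right) = 146004$)
$\frac{1}{b} = \frac{1}{146004}$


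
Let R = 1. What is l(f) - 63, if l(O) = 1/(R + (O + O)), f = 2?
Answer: -314/5 ≈ -62.800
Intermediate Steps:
l(O) = 1/(1 + 2*O) (l(O) = 1/(1 + (O + O)) = 1/(1 + 2*O))
l(f) - 63 = 1/(1 + 2*2) - 63 = 1/(1 + 4) - 63 = 1/5 - 63 = ⅕ - 63 = -314/5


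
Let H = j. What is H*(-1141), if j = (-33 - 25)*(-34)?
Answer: -2250052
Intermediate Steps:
j = 1972 (j = -58*(-34) = 1972)
H = 1972
H*(-1141) = 1972*(-1141) = -2250052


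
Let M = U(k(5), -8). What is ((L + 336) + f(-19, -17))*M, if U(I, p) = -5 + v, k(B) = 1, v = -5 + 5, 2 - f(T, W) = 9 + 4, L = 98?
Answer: -2115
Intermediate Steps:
f(T, W) = -11 (f(T, W) = 2 - (9 + 4) = 2 - 1*13 = 2 - 13 = -11)
v = 0
U(I, p) = -5 (U(I, p) = -5 + 0 = -5)
M = -5
((L + 336) + f(-19, -17))*M = ((98 + 336) - 11)*(-5) = (434 - 11)*(-5) = 423*(-5) = -2115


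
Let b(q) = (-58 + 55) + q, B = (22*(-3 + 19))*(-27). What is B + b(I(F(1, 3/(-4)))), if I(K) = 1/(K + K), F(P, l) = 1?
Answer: -19013/2 ≈ -9506.5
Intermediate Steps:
I(K) = 1/(2*K)
B = -9504 (B = (22*16)*(-27) = 352*(-27) = -9504)
b(q) = -3 + q
B + b(I(F(1, 3/(-4)))) = -9504 + (-3 + (½)/1) = -9504 + (-3 + (½)*1) = -9504 + (-3 + ½) = -9504 - 5/2 = -19013/2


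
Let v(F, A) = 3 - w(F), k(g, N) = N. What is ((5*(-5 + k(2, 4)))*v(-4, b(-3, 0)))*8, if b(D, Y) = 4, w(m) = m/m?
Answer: -80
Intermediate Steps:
w(m) = 1
v(F, A) = 2 (v(F, A) = 3 - 1*1 = 3 - 1 = 2)
((5*(-5 + k(2, 4)))*v(-4, b(-3, 0)))*8 = ((5*(-5 + 4))*2)*8 = ((5*(-1))*2)*8 = -5*2*8 = -10*8 = -80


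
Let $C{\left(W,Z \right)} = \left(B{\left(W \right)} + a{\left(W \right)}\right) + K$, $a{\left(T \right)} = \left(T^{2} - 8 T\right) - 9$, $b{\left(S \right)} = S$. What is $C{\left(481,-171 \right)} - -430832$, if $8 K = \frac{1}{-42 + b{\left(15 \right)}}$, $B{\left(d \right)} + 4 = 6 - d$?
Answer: $\frac{142097111}{216} \approx 6.5786 \cdot 10^{5}$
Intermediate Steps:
$a{\left(T \right)} = -9 + T^{2} - 8 T$
$B{\left(d \right)} = 2 - d$ ($B{\left(d \right)} = -4 - \left(-6 + d\right) = 2 - d$)
$K = - \frac{1}{216}$ ($K = \frac{1}{8 \left(-42 + 15\right)} = \frac{1}{8 \left(-27\right)} = \frac{1}{8} \left(- \frac{1}{27}\right) = - \frac{1}{216} \approx -0.0046296$)
$C{\left(W,Z \right)} = - \frac{1513}{216} + W^{2} - 9 W$ ($C{\left(W,Z \right)} = \left(\left(2 - W\right) - \left(9 - W^{2} + 8 W\right)\right) - \frac{1}{216} = \left(-7 + W^{2} - 9 W\right) - \frac{1}{216} = - \frac{1513}{216} + W^{2} - 9 W$)
$C{\left(481,-171 \right)} - -430832 = \left(- \frac{1513}{216} + 481^{2} - 4329\right) - -430832 = \left(- \frac{1513}{216} + 231361 - 4329\right) + 430832 = \frac{49037399}{216} + 430832 = \frac{142097111}{216}$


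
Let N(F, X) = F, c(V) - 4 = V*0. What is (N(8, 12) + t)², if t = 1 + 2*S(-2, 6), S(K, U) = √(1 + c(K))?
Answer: 101 + 36*√5 ≈ 181.50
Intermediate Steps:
c(V) = 4 (c(V) = 4 + V*0 = 4 + 0 = 4)
S(K, U) = √5 (S(K, U) = √(1 + 4) = √5)
t = 1 + 2*√5 ≈ 5.4721
(N(8, 12) + t)² = (8 + (1 + 2*√5))² = (9 + 2*√5)²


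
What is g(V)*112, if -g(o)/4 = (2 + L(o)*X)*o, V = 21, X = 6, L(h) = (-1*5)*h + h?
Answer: 4722816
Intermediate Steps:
L(h) = -4*h (L(h) = -5*h + h = -4*h)
g(o) = -4*o*(2 - 24*o) (g(o) = -4*(2 - 4*o*6)*o = -4*(2 - 24*o)*o = -4*o*(2 - 24*o))
g(V)*112 = (8*21*(-1 + 12*21))*112 = (8*21*(-1 + 252))*112 = (8*21*251)*112 = 42168*112 = 4722816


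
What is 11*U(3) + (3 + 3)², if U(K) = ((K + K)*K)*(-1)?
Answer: -162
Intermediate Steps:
U(K) = -2*K² (U(K) = ((2*K)*K)*(-1) = (2*K²)*(-1) = -2*K²)
11*U(3) + (3 + 3)² = 11*(-2*3²) + (3 + 3)² = 11*(-2*9) + 6² = 11*(-18) + 36 = -198 + 36 = -162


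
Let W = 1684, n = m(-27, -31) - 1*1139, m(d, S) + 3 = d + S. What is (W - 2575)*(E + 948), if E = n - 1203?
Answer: 1296405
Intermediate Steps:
m(d, S) = -3 + S + d (m(d, S) = -3 + (d + S) = -3 + (S + d) = -3 + S + d)
n = -1200 (n = (-3 - 31 - 27) - 1*1139 = -61 - 1139 = -1200)
E = -2403 (E = -1200 - 1203 = -2403)
(W - 2575)*(E + 948) = (1684 - 2575)*(-2403 + 948) = -891*(-1455) = 1296405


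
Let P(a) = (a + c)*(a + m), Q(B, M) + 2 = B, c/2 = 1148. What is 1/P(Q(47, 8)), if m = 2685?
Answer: 1/6390930 ≈ 1.5647e-7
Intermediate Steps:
c = 2296 (c = 2*1148 = 2296)
Q(B, M) = -2 + B
P(a) = (2296 + a)*(2685 + a) (P(a) = (a + 2296)*(a + 2685) = (2296 + a)*(2685 + a))
1/P(Q(47, 8)) = 1/(6164760 + (-2 + 47)**2 + 4981*(-2 + 47)) = 1/(6164760 + 45**2 + 4981*45) = 1/(6164760 + 2025 + 224145) = 1/6390930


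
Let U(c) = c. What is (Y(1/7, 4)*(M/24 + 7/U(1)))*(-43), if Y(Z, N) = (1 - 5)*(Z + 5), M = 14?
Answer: 6708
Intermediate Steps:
Y(Z, N) = -20 - 4*Z (Y(Z, N) = -4*(5 + Z) = -20 - 4*Z)
(Y(1/7, 4)*(M/24 + 7/U(1)))*(-43) = ((-20 - 4/7)*(14/24 + 7/1))*(-43) = ((-20 - 4*⅐)*(14*(1/24) + 7*1))*(-43) = ((-20 - 4/7)*(7/12 + 7))*(-43) = -144/7*91/12*(-43) = -156*(-43) = 6708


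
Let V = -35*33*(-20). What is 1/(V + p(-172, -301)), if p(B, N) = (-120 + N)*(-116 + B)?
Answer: 1/144348 ≈ 6.9277e-6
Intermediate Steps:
V = 23100 (V = -1155*(-20) = 23100)
1/(V + p(-172, -301)) = 1/(23100 + (13920 - 120*(-172) - 116*(-301) - 172*(-301))) = 1/(23100 + (13920 + 20640 + 34916 + 51772)) = 1/(23100 + 121248) = 1/144348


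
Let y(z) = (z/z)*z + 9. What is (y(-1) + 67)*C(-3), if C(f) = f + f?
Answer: -450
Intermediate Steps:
C(f) = 2*f
y(z) = 9 + z (y(z) = 1*z + 9 = z + 9 = 9 + z)
(y(-1) + 67)*C(-3) = ((9 - 1) + 67)*(2*(-3)) = (8 + 67)*(-6) = 75*(-6) = -450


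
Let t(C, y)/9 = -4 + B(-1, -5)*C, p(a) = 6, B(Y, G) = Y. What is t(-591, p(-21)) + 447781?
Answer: 453064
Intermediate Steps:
t(C, y) = -36 - 9*C (t(C, y) = 9*(-4 - C) = -36 - 9*C)
t(-591, p(-21)) + 447781 = (-36 - 9*(-591)) + 447781 = (-36 + 5319) + 447781 = 5283 + 447781 = 453064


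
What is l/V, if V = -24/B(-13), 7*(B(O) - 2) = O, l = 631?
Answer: -631/168 ≈ -3.7560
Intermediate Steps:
B(O) = 2 + O/7
V = -168 (V = -24/(2 + (⅐)*(-13)) = -24/(2 - 13/7) = -24/⅐ = -24*7 = -168)
l/V = 631/(-168) = 631*(-1/168) = -631/168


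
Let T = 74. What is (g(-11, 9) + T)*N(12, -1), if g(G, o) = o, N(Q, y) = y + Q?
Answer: 913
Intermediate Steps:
N(Q, y) = Q + y
(g(-11, 9) + T)*N(12, -1) = (9 + 74)*(12 - 1) = 83*11 = 913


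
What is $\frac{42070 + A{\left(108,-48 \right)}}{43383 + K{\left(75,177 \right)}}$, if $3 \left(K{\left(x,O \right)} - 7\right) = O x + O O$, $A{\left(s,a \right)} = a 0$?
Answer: $\frac{21035}{29129} \approx 0.72213$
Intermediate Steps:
$A{\left(s,a \right)} = 0$
$K{\left(x,O \right)} = 7 + \frac{O^{2}}{3} + \frac{O x}{3}$ ($K{\left(x,O \right)} = 7 + \frac{O x + O O}{3} = 7 + \frac{O x + O^{2}}{3} = 7 + \frac{O^{2} + O x}{3} = 7 + \left(\frac{O^{2}}{3} + \frac{O x}{3}\right) = 7 + \frac{O^{2}}{3} + \frac{O x}{3}$)
$\frac{42070 + A{\left(108,-48 \right)}}{43383 + K{\left(75,177 \right)}} = \frac{42070 + 0}{43383 + \left(7 + \frac{177^{2}}{3} + \frac{1}{3} \cdot 177 \cdot 75\right)} = \frac{42070}{43383 + \left(7 + \frac{1}{3} \cdot 31329 + 4425\right)} = \frac{42070}{43383 + \left(7 + 10443 + 4425\right)} = \frac{42070}{43383 + 14875} = \frac{42070}{58258} = 42070 \cdot \frac{1}{58258} = \frac{21035}{29129}$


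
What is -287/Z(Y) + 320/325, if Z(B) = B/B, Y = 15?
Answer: -18591/65 ≈ -286.02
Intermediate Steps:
Z(B) = 1
-287/Z(Y) + 320/325 = -287/1 + 320/325 = -287*1 + 320*(1/325) = -287 + 64/65 = -18591/65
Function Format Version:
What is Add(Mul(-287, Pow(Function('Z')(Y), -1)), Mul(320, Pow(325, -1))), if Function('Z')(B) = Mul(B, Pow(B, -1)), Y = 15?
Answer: Rational(-18591, 65) ≈ -286.02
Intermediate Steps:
Function('Z')(B) = 1
Add(Mul(-287, Pow(Function('Z')(Y), -1)), Mul(320, Pow(325, -1))) = Add(Mul(-287, Pow(1, -1)), Mul(320, Pow(325, -1))) = Add(Mul(-287, 1), Mul(320, Rational(1, 325))) = Add(-287, Rational(64, 65)) = Rational(-18591, 65)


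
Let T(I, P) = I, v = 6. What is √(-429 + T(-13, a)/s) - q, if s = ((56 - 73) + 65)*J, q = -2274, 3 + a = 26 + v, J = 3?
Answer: 2274 + 7*I*√1261/12 ≈ 2274.0 + 20.715*I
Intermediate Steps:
a = 29 (a = -3 + (26 + 6) = -3 + 32 = 29)
s = 144 (s = ((56 - 73) + 65)*3 = (-17 + 65)*3 = 48*3 = 144)
√(-429 + T(-13, a)/s) - q = √(-429 - 13/144) - 1*(-2274) = √(-429 - 13*1/144) + 2274 = √(-429 - 13/144) + 2274 = √(-61789/144) + 2274 = 7*I*√1261/12 + 2274 = 2274 + 7*I*√1261/12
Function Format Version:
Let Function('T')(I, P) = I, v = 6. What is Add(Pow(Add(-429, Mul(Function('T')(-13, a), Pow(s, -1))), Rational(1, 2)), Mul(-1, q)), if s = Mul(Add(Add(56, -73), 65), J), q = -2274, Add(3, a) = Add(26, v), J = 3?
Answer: Add(2274, Mul(Rational(7, 12), I, Pow(1261, Rational(1, 2)))) ≈ Add(2274.0, Mul(20.715, I))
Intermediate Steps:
a = 29 (a = Add(-3, Add(26, 6)) = Add(-3, 32) = 29)
s = 144 (s = Mul(Add(Add(56, -73), 65), 3) = Mul(Add(-17, 65), 3) = Mul(48, 3) = 144)
Add(Pow(Add(-429, Mul(Function('T')(-13, a), Pow(s, -1))), Rational(1, 2)), Mul(-1, q)) = Add(Pow(Add(-429, Mul(-13, Pow(144, -1))), Rational(1, 2)), Mul(-1, -2274)) = Add(Pow(Add(-429, Mul(-13, Rational(1, 144))), Rational(1, 2)), 2274) = Add(Pow(Add(-429, Rational(-13, 144)), Rational(1, 2)), 2274) = Add(Pow(Rational(-61789, 144), Rational(1, 2)), 2274) = Add(Mul(Rational(7, 12), I, Pow(1261, Rational(1, 2))), 2274) = Add(2274, Mul(Rational(7, 12), I, Pow(1261, Rational(1, 2))))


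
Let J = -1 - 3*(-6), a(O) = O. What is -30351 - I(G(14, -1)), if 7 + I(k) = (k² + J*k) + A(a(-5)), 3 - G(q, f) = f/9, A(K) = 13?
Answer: -2463985/81 ≈ -30420.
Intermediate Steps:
G(q, f) = 3 - f/9
J = 17 (J = -1 + 18 = 17)
I(k) = 6 + k² + 17*k (I(k) = -7 + ((k² + 17*k) + 13) = -7 + (13 + k² + 17*k) = 6 + k² + 17*k)
-30351 - I(G(14, -1)) = -30351 - (6 + (3 - ⅑*(-1))² + 17*(3 - ⅑*(-1))) = -30351 - (6 + (3 + ⅑)² + 17*(3 + ⅑)) = -30351 - (6 + (28/9)² + 17*(28/9)) = -30351 - (6 + 784/81 + 476/9) = -30351 - 1*5554/81 = -30351 - 5554/81 = -2463985/81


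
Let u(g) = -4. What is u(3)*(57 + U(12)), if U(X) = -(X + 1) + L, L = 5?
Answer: -196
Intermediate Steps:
U(X) = 4 - X (U(X) = -(X + 1) + 5 = -(1 + X) + 5 = (-1 - X) + 5 = 4 - X)
u(3)*(57 + U(12)) = -4*(57 + (4 - 1*12)) = -4*(57 + (4 - 12)) = -4*(57 - 8) = -4*49 = -196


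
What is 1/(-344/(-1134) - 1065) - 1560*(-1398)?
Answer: 1316560180473/603683 ≈ 2.1809e+6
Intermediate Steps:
1/(-344/(-1134) - 1065) - 1560*(-1398) = 1/(-344*(-1/1134) - 1065) + 2180880 = 1/(172/567 - 1065) + 2180880 = 1/(-603683/567) + 2180880 = -567/603683 + 2180880 = 1316560180473/603683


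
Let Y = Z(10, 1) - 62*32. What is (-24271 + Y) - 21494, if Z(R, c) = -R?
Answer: -47759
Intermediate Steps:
Y = -1994 (Y = -1*10 - 62*32 = -10 - 1984 = -1994)
(-24271 + Y) - 21494 = (-24271 - 1994) - 21494 = -26265 - 21494 = -47759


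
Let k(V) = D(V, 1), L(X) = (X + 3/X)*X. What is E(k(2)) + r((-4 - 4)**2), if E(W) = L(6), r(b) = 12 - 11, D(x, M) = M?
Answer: 40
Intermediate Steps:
L(X) = X*(X + 3/X)
k(V) = 1
r(b) = 1
E(W) = 39 (E(W) = 3 + 6**2 = 3 + 36 = 39)
E(k(2)) + r((-4 - 4)**2) = 39 + 1 = 40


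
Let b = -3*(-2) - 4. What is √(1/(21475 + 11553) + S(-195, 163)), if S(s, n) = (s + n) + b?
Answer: I*√8181357623/16514 ≈ 5.4772*I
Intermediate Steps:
b = 2 (b = 6 - 4 = 2)
S(s, n) = 2 + n + s (S(s, n) = (s + n) + 2 = (n + s) + 2 = 2 + n + s)
√(1/(21475 + 11553) + S(-195, 163)) = √(1/(21475 + 11553) + (2 + 163 - 195)) = √(1/33028 - 30) = √(-990839/33028) = I*√8181357623/16514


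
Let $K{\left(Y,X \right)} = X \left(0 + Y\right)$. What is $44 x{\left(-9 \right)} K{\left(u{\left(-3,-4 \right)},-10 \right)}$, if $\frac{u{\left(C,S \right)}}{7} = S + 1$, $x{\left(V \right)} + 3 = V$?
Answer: $-110880$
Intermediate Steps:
$x{\left(V \right)} = -3 + V$
$u{\left(C,S \right)} = 7 + 7 S$ ($u{\left(C,S \right)} = 7 \left(S + 1\right) = 7 \left(1 + S\right) = 7 + 7 S$)
$K{\left(Y,X \right)} = X Y$
$44 x{\left(-9 \right)} K{\left(u{\left(-3,-4 \right)},-10 \right)} = 44 \left(-3 - 9\right) \left(- 10 \left(7 + 7 \left(-4\right)\right)\right) = 44 \left(-12\right) \left(- 10 \left(7 - 28\right)\right) = - 528 \left(\left(-10\right) \left(-21\right)\right) = \left(-528\right) 210 = -110880$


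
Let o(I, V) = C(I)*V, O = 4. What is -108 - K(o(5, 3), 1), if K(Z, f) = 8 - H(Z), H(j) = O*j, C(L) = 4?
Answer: -68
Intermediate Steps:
H(j) = 4*j
o(I, V) = 4*V
K(Z, f) = 8 - 4*Z
-108 - K(o(5, 3), 1) = -108 - (8 - 16*3) = -108 - (8 - 4*12) = -108 - (8 - 48) = -108 - 1*(-40) = -108 + 40 = -68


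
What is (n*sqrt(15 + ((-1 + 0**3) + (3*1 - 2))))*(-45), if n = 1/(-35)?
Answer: 9*sqrt(15)/7 ≈ 4.9796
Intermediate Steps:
n = -1/35 ≈ -0.028571
(n*sqrt(15 + ((-1 + 0**3) + (3*1 - 2))))*(-45) = -sqrt(15 + ((-1 + 0**3) + (3*1 - 2)))/35*(-45) = -sqrt(15 + ((-1 + 0) + (3 - 2)))/35*(-45) = -sqrt(15 + (-1 + 1))/35*(-45) = -sqrt(15 + 0)/35*(-45) = -sqrt(15)/35*(-45) = 9*sqrt(15)/7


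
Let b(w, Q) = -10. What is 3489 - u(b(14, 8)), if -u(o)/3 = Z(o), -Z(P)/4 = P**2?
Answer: 2289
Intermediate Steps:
Z(P) = -4*P**2
u(o) = 12*o**2 (u(o) = -(-12)*o**2 = 12*o**2)
3489 - u(b(14, 8)) = 3489 - 12*(-10)**2 = 3489 - 12*100 = 3489 - 1*1200 = 3489 - 1200 = 2289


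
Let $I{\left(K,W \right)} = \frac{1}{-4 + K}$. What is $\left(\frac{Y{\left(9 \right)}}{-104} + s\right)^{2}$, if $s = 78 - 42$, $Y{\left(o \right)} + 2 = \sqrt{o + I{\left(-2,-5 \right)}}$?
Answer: $\frac{\left(22476 - \sqrt{318}\right)^{2}}{389376} \approx 1295.3$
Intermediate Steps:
$Y{\left(o \right)} = -2 + \sqrt{- \frac{1}{6} + o}$ ($Y{\left(o \right)} = -2 + \sqrt{o + \frac{1}{-4 - 2}} = -2 + \sqrt{o + \frac{1}{-6}} = -2 + \sqrt{o - \frac{1}{6}} = -2 + \sqrt{- \frac{1}{6} + o}$)
$s = 36$ ($s = 78 - 42 = 36$)
$\left(\frac{Y{\left(9 \right)}}{-104} + s\right)^{2} = \left(\frac{-2 + \frac{\sqrt{-6 + 36 \cdot 9}}{6}}{-104} + 36\right)^{2} = \left(\left(-2 + \frac{\sqrt{-6 + 324}}{6}\right) \left(- \frac{1}{104}\right) + 36\right)^{2} = \left(\left(-2 + \frac{\sqrt{318}}{6}\right) \left(- \frac{1}{104}\right) + 36\right)^{2} = \left(\left(\frac{1}{52} - \frac{\sqrt{318}}{624}\right) + 36\right)^{2} = \left(\frac{1873}{52} - \frac{\sqrt{318}}{624}\right)^{2}$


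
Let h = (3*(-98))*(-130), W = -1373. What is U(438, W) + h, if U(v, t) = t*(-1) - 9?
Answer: 39584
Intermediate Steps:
h = 38220 (h = -294*(-130) = 38220)
U(v, t) = -9 - t (U(v, t) = -t - 9 = -9 - t)
U(438, W) + h = (-9 - 1*(-1373)) + 38220 = (-9 + 1373) + 38220 = 1364 + 38220 = 39584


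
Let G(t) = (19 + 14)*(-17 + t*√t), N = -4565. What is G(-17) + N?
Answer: -5126 - 561*I*√17 ≈ -5126.0 - 2313.1*I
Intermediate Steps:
G(t) = -561 + 33*t^(3/2) (G(t) = 33*(-17 + t^(3/2)) = -561 + 33*t^(3/2))
G(-17) + N = (-561 + 33*(-17)^(3/2)) - 4565 = (-561 + 33*(-17*I*√17)) - 4565 = (-561 - 561*I*√17) - 4565 = -5126 - 561*I*√17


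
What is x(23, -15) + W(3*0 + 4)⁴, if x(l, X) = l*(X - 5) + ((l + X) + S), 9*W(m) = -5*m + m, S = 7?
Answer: -2854109/6561 ≈ -435.01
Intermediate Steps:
W(m) = -4*m/9 (W(m) = (-5*m + m)/9 = (-4*m)/9 = -4*m/9)
x(l, X) = 7 + X + l + l*(-5 + X) (x(l, X) = l*(X - 5) + ((l + X) + 7) = l*(-5 + X) + ((X + l) + 7) = l*(-5 + X) + (7 + X + l) = 7 + X + l + l*(-5 + X))
x(23, -15) + W(3*0 + 4)⁴ = (7 - 15 - 4*23 - 15*23) + (-4*(3*0 + 4)/9)⁴ = (7 - 15 - 92 - 345) + (-4*(0 + 4)/9)⁴ = -445 + (-4/9*4)⁴ = -445 + (-16/9)⁴ = -445 + 65536/6561 = -2854109/6561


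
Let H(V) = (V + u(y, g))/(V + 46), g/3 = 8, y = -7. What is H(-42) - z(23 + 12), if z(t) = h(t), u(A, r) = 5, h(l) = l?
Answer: -177/4 ≈ -44.250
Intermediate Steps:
g = 24 (g = 3*8 = 24)
H(V) = (5 + V)/(46 + V) (H(V) = (V + 5)/(V + 46) = (5 + V)/(46 + V))
z(t) = t
H(-42) - z(23 + 12) = (5 - 42)/(46 - 42) - (23 + 12) = -37/4 - 1*35 = (1/4)*(-37) - 35 = -37/4 - 35 = -177/4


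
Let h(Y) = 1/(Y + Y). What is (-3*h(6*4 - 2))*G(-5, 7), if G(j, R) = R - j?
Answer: -9/11 ≈ -0.81818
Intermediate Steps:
h(Y) = 1/(2*Y)
(-3*h(6*4 - 2))*G(-5, 7) = (-3/(2*(6*4 - 2)))*(7 - 1*(-5)) = (-3/(2*(24 - 2)))*(7 + 5) = -3/(2*22)*12 = -3*1/44*12 = -3/44*12 = -9/11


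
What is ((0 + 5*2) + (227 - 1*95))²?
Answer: 20164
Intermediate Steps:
((0 + 5*2) + (227 - 1*95))² = ((0 + 10) + (227 - 95))² = (10 + 132)² = 142² = 20164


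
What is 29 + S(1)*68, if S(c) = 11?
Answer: 777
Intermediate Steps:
29 + S(1)*68 = 29 + 11*68 = 29 + 748 = 777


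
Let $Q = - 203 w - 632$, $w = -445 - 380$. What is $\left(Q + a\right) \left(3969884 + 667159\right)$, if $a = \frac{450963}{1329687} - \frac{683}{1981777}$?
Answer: $\frac{226522680726879323895249}{292793679311} \approx 7.7366 \cdot 10^{11}$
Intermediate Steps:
$w = -825$
$Q = 166843$ ($Q = \left(-203\right) \left(-825\right) - 632 = 167475 - 632 = 166843$)
$a = \frac{99199991670}{292793679311}$ ($a = 450963 \cdot \frac{1}{1329687} - \frac{683}{1981777} = \frac{50107}{147743} - \frac{683}{1981777} = \frac{99199991670}{292793679311} \approx 0.33881$)
$\left(Q + a\right) \left(3969884 + 667159\right) = \left(166843 + \frac{99199991670}{292793679311}\right) \left(3969884 + 667159\right) = \frac{48850675037276843}{292793679311} \cdot 4637043 = \frac{226522680726879323895249}{292793679311}$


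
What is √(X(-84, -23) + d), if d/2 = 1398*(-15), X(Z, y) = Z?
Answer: 2*I*√10506 ≈ 205.0*I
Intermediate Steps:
d = -41940 (d = 2*(1398*(-15)) = 2*(-20970) = -41940)
√(X(-84, -23) + d) = √(-84 - 41940) = √(-42024) = 2*I*√10506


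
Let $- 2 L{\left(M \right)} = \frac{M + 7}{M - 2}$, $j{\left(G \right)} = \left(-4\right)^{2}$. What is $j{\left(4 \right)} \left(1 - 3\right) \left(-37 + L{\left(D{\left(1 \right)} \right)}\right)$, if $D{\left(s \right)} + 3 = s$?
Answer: $1164$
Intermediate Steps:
$j{\left(G \right)} = 16$
$D{\left(s \right)} = -3 + s$
$L{\left(M \right)} = - \frac{7 + M}{2 \left(-2 + M\right)}$ ($L{\left(M \right)} = - \frac{\left(M + 7\right) \frac{1}{M - 2}}{2} = - \frac{\left(7 + M\right) \frac{1}{-2 + M}}{2} = - \frac{\frac{1}{-2 + M} \left(7 + M\right)}{2} = - \frac{7 + M}{2 \left(-2 + M\right)}$)
$j{\left(4 \right)} \left(1 - 3\right) \left(-37 + L{\left(D{\left(1 \right)} \right)}\right) = 16 \left(1 - 3\right) \left(-37 + \frac{-7 - \left(-3 + 1\right)}{2 \left(-2 + \left(-3 + 1\right)\right)}\right) = 16 \left(-2\right) \left(-37 + \frac{-7 - -2}{2 \left(-2 - 2\right)}\right) = - 32 \left(-37 + \frac{-7 + 2}{2 \left(-4\right)}\right) = - 32 \left(-37 + \frac{1}{2} \left(- \frac{1}{4}\right) \left(-5\right)\right) = - 32 \left(-37 + \frac{5}{8}\right) = \left(-32\right) \left(- \frac{291}{8}\right) = 1164$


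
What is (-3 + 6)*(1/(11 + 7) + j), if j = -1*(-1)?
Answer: 19/6 ≈ 3.1667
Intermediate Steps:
j = 1
(-3 + 6)*(1/(11 + 7) + j) = (-3 + 6)*(1/(11 + 7) + 1) = 3*(1/18 + 1) = 3*(19/18) = 19/6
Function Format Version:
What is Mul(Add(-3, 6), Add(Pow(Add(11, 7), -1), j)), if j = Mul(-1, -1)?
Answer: Rational(19, 6) ≈ 3.1667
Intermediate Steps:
j = 1
Mul(Add(-3, 6), Add(Pow(Add(11, 7), -1), j)) = Mul(Add(-3, 6), Add(Pow(Add(11, 7), -1), 1)) = Mul(3, Add(Pow(18, -1), 1)) = Mul(3, Add(Rational(1, 18), 1)) = Mul(3, Rational(19, 18)) = Rational(19, 6)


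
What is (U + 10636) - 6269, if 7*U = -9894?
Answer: 20675/7 ≈ 2953.6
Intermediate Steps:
U = -9894/7 (U = (⅐)*(-9894) = -9894/7 ≈ -1413.4)
(U + 10636) - 6269 = (-9894/7 + 10636) - 6269 = 64558/7 - 6269 = 20675/7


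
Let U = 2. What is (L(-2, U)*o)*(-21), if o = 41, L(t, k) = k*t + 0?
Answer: 3444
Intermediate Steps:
L(t, k) = k*t
(L(-2, U)*o)*(-21) = ((2*(-2))*41)*(-21) = -4*41*(-21) = -164*(-21) = 3444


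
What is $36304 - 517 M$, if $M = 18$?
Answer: $26998$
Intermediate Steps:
$36304 - 517 M = 36304 - 517 \cdot 18 = 36304 - 9306 = 26998$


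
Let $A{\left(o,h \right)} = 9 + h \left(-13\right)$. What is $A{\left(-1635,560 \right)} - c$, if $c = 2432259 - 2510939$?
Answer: $71409$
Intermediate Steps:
$A{\left(o,h \right)} = 9 - 13 h$
$c = -78680$ ($c = 2432259 - 2510939 = -78680$)
$A{\left(-1635,560 \right)} - c = \left(9 - 7280\right) - -78680 = \left(9 - 7280\right) + 78680 = -7271 + 78680 = 71409$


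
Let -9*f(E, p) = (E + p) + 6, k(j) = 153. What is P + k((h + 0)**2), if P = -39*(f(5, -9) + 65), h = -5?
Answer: -7120/3 ≈ -2373.3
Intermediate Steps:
f(E, p) = -2/3 - E/9 - p/9 (f(E, p) = -((E + p) + 6)/9 = -(6 + E + p)/9 = -2/3 - E/9 - p/9)
P = -7579/3 (P = -39*((-2/3 - 1/9*5 - 1/9*(-9)) + 65) = -39*((-2/3 - 5/9 + 1) + 65) = -39*(-2/9 + 65) = -39*583/9 = -7579/3 ≈ -2526.3)
P + k((h + 0)**2) = -7579/3 + 153 = -7120/3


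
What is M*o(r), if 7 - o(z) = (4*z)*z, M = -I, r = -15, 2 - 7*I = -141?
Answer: 127699/7 ≈ 18243.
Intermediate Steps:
I = 143/7 (I = 2/7 - ⅐*(-141) = 2/7 + 141/7 = 143/7 ≈ 20.429)
M = -143/7 (M = -1*143/7 = -143/7 ≈ -20.429)
o(z) = 7 - 4*z² (o(z) = 7 - 4*z*z = 7 - 4*z²)
M*o(r) = -143*(7 - 4*(-15)²)/7 = -143*(7 - 4*225)/7 = -143*(7 - 900)/7 = -143/7*(-893) = 127699/7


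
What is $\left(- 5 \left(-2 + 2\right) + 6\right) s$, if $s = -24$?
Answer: $-144$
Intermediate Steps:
$\left(- 5 \left(-2 + 2\right) + 6\right) s = \left(- 5 \left(-2 + 2\right) + 6\right) \left(-24\right) = \left(\left(-5\right) 0 + 6\right) \left(-24\right) = \left(0 + 6\right) \left(-24\right) = 6 \left(-24\right) = -144$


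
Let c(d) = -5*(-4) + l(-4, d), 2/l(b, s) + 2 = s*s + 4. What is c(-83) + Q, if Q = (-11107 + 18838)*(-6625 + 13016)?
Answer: 340476323333/6891 ≈ 4.9409e+7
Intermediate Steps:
l(b, s) = 2/(2 + s²) (l(b, s) = 2/(-2 + (s*s + 4)) = 2/(-2 + (s² + 4)) = 2/(-2 + (4 + s²)) = 2/(2 + s²))
c(d) = 20 + 2/(2 + d²) (c(d) = -5*(-4) + 2/(2 + d²) = 20 + 2/(2 + d²))
Q = 49408821 (Q = 7731*6391 = 49408821)
c(-83) + Q = 2*(21 + 10*(-83)²)/(2 + (-83)²) + 49408821 = 2*(21 + 10*6889)/(2 + 6889) + 49408821 = 2*(21 + 68890)/6891 + 49408821 = 2*(1/6891)*68911 + 49408821 = 137822/6891 + 49408821 = 340476323333/6891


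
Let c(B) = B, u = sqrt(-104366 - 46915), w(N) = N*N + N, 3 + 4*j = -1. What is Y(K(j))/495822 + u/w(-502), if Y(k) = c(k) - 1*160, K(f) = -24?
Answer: -92/247911 + I*sqrt(16809)/83834 ≈ -0.0003711 + 0.0015465*I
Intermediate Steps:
j = -1 (j = -3/4 + (1/4)*(-1) = -3/4 - 1/4 = -1)
w(N) = N + N**2 (w(N) = N**2 + N = N + N**2)
u = 3*I*sqrt(16809) (u = sqrt(-151281) = 3*I*sqrt(16809) ≈ 388.95*I)
Y(k) = -160 + k (Y(k) = k - 1*160 = k - 160 = -160 + k)
Y(K(j))/495822 + u/w(-502) = (-160 - 24)/495822 + (3*I*sqrt(16809))/((-502*(1 - 502))) = -184*1/495822 + (3*I*sqrt(16809))/((-502*(-501))) = -92/247911 + (3*I*sqrt(16809))/251502 = -92/247911 + (3*I*sqrt(16809))*(1/251502) = -92/247911 + I*sqrt(16809)/83834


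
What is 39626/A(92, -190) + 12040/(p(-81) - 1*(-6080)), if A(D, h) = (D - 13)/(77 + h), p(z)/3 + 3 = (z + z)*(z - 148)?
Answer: -105105753842/1854367 ≈ -56680.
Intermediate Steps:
p(z) = -9 + 6*z*(-148 + z) (p(z) = -9 + 3*((z + z)*(z - 148)) = -9 + 3*((2*z)*(-148 + z)) = -9 + 3*(2*z*(-148 + z)) = -9 + 6*z*(-148 + z))
A(D, h) = (-13 + D)/(77 + h)
39626/A(92, -190) + 12040/(p(-81) - 1*(-6080)) = 39626/(((-13 + 92)/(77 - 190))) + 12040/((-9 - 888*(-81) + 6*(-81)²) - 1*(-6080)) = 39626/((79/(-113))) + 12040/((-9 + 71928 + 6*6561) + 6080) = 39626/((-1/113*79)) + 12040/((-9 + 71928 + 39366) + 6080) = 39626/(-79/113) + 12040/(111285 + 6080) = 39626*(-113/79) + 12040/117365 = -4477738/79 + 12040*(1/117365) = -4477738/79 + 2408/23473 = -105105753842/1854367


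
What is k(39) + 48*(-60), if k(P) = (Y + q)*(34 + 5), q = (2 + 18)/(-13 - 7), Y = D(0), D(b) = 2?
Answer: -2841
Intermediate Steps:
Y = 2
q = -1 (q = 20/(-20) = 20*(-1/20) = -1)
k(P) = 39 (k(P) = (2 - 1)*(34 + 5) = 1*39 = 39)
k(39) + 48*(-60) = 39 + 48*(-60) = 39 - 2880 = -2841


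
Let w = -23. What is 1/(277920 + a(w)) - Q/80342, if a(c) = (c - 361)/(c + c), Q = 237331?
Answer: -758550722323/256787172192 ≈ -2.9540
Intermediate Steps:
a(c) = (-361 + c)/(2*c) (a(c) = (-361 + c)/((2*c)) = (-361 + c)*(1/(2*c)) = (-361 + c)/(2*c))
1/(277920 + a(w)) - Q/80342 = 1/(277920 + (½)*(-361 - 23)/(-23)) - 237331/80342 = 1/(277920 + (½)*(-1/23)*(-384)) - 237331/80342 = 1/(277920 + 192/23) - 1*237331/80342 = 1/(6392352/23) - 237331/80342 = 23/6392352 - 237331/80342 = -758550722323/256787172192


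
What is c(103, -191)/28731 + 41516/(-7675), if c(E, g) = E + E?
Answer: -1191215146/220510425 ≈ -5.4021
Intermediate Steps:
c(E, g) = 2*E
c(103, -191)/28731 + 41516/(-7675) = (2*103)/28731 + 41516/(-7675) = 206*(1/28731) + 41516*(-1/7675) = 206/28731 - 41516/7675 = -1191215146/220510425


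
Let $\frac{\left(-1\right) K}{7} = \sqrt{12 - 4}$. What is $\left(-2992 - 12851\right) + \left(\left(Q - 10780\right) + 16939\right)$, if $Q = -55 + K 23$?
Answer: $-9739 - 322 \sqrt{2} \approx -10194.0$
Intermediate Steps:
$K = - 14 \sqrt{2}$ ($K = - 7 \sqrt{12 - 4} = - 7 \sqrt{8} = - 7 \cdot 2 \sqrt{2} = - 14 \sqrt{2} \approx -19.799$)
$Q = -55 - 322 \sqrt{2}$ ($Q = -55 + - 14 \sqrt{2} \cdot 23 = -55 - 322 \sqrt{2} \approx -510.38$)
$\left(-2992 - 12851\right) + \left(\left(Q - 10780\right) + 16939\right) = \left(-2992 - 12851\right) + \left(\left(\left(-55 - 322 \sqrt{2}\right) - 10780\right) + 16939\right) = -15843 + \left(\left(-10835 - 322 \sqrt{2}\right) + 16939\right) = -15843 + \left(6104 - 322 \sqrt{2}\right) = -9739 - 322 \sqrt{2}$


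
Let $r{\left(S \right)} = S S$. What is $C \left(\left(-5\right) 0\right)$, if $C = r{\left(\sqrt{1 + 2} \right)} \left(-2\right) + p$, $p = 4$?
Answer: $0$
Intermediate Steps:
$r{\left(S \right)} = S^{2}$
$C = -2$ ($C = \left(\sqrt{1 + 2}\right)^{2} \left(-2\right) + 4 = \left(\sqrt{3}\right)^{2} \left(-2\right) + 4 = 3 \left(-2\right) + 4 = -6 + 4 = -2$)
$C \left(\left(-5\right) 0\right) = - 2 \left(\left(-5\right) 0\right) = \left(-2\right) 0 = 0$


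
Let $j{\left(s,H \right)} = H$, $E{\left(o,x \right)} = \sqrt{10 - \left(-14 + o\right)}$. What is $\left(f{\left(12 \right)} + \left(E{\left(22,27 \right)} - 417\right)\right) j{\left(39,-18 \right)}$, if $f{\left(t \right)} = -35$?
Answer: $8136 - 18 \sqrt{2} \approx 8110.5$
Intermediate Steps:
$E{\left(o,x \right)} = \sqrt{24 - o}$
$\left(f{\left(12 \right)} + \left(E{\left(22,27 \right)} - 417\right)\right) j{\left(39,-18 \right)} = \left(-35 - \left(417 - \sqrt{24 - 22}\right)\right) \left(-18\right) = \left(-35 - \left(417 - \sqrt{2}\right)\right) \left(-18\right) = \left(-452 + \sqrt{2}\right) \left(-18\right) = 8136 - 18 \sqrt{2}$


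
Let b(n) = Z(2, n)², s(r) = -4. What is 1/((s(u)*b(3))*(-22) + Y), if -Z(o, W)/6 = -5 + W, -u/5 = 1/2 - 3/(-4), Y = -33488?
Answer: -1/20816 ≈ -4.8040e-5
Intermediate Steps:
u = -25/4 (u = -5*(1/2 - 3/(-4)) = -5*(1*(½) - 3*(-¼)) = -5*(½ + ¾) = -5*5/4 = -25/4 ≈ -6.2500)
Z(o, W) = 30 - 6*W (Z(o, W) = -6*(-5 + W) = 30 - 6*W)
b(n) = (30 - 6*n)²
1/((s(u)*b(3))*(-22) + Y) = 1/(-144*(-5 + 3)²*(-22) - 33488) = 1/(-144*(-2)²*(-22) - 33488) = 1/(-144*4*(-22) - 33488) = 1/(-4*144*(-22) - 33488) = 1/(-576*(-22) - 33488) = 1/(12672 - 33488) = 1/(-20816) = -1/20816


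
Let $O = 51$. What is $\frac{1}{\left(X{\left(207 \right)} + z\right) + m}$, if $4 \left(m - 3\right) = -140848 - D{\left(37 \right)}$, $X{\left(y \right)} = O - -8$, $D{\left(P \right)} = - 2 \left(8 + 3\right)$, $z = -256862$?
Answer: $- \frac{2}{584013} \approx -3.4246 \cdot 10^{-6}$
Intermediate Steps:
$D{\left(P \right)} = -22$ ($D{\left(P \right)} = \left(-2\right) 11 = -22$)
$X{\left(y \right)} = 59$ ($X{\left(y \right)} = 51 - -8 = 51 + 8 = 59$)
$m = - \frac{70407}{2}$ ($m = 3 + \frac{-140848 - -22}{4} = 3 + \frac{-140848 + 22}{4} = 3 + \frac{1}{4} \left(-140826\right) = 3 - \frac{70413}{2} = - \frac{70407}{2} \approx -35204.0$)
$\frac{1}{\left(X{\left(207 \right)} + z\right) + m} = \frac{1}{\left(59 - 256862\right) - \frac{70407}{2}} = \frac{1}{-256803 - \frac{70407}{2}} = \frac{1}{- \frac{584013}{2}} = - \frac{2}{584013}$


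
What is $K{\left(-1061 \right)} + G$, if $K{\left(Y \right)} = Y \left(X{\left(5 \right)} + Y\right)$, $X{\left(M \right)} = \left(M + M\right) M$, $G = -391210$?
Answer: $681461$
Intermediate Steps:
$X{\left(M \right)} = 2 M^{2}$ ($X{\left(M \right)} = 2 M M = 2 M^{2}$)
$K{\left(Y \right)} = Y \left(50 + Y\right)$ ($K{\left(Y \right)} = Y \left(2 \cdot 5^{2} + Y\right) = Y \left(2 \cdot 25 + Y\right) = Y \left(50 + Y\right)$)
$K{\left(-1061 \right)} + G = - 1061 \left(50 - 1061\right) - 391210 = \left(-1061\right) \left(-1011\right) - 391210 = 1072671 - 391210 = 681461$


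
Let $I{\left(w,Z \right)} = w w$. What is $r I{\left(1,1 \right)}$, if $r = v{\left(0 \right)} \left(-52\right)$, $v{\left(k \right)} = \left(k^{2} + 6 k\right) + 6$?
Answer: $-312$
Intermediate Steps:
$v{\left(k \right)} = 6 + k^{2} + 6 k$
$I{\left(w,Z \right)} = w^{2}$
$r = -312$ ($r = \left(6 + 0^{2} + 6 \cdot 0\right) \left(-52\right) = \left(6 + 0 + 0\right) \left(-52\right) = 6 \left(-52\right) = -312$)
$r I{\left(1,1 \right)} = - 312 \cdot 1^{2} = \left(-312\right) 1 = -312$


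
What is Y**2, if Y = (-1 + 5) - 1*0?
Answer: 16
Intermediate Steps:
Y = 4 (Y = 4 + 0 = 4)
Y**2 = 4**2 = 16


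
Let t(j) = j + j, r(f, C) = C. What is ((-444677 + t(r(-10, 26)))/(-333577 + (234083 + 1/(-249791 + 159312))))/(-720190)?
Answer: -8045845075/1296647018757826 ≈ -6.2051e-6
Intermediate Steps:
t(j) = 2*j
((-444677 + t(r(-10, 26)))/(-333577 + (234083 + 1/(-249791 + 159312))))/(-720190) = ((-444677 + 2*26)/(-333577 + (234083 + 1/(-249791 + 159312))))/(-720190) = ((-444677 + 52)/(-333577 + (234083 + 1/(-90479))))*(-1/720190) = -444625/(-333577 + (234083 - 1/90479))*(-1/720190) = -444625/(-333577 + 21179595756/90479)*(-1/720190) = -444625/(-9002117627/90479)*(-1/720190) = -444625*(-90479/9002117627)*(-1/720190) = (40229225375/9002117627)*(-1/720190) = -8045845075/1296647018757826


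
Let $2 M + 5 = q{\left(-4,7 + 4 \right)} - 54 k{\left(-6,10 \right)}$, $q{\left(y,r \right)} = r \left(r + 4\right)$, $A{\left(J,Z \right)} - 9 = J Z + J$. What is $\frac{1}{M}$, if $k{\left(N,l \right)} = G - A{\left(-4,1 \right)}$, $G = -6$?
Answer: $\frac{1}{269} \approx 0.0037175$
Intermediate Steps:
$A{\left(J,Z \right)} = 9 + J + J Z$ ($A{\left(J,Z \right)} = 9 + \left(J Z + J\right) = 9 + \left(J + J Z\right) = 9 + J + J Z$)
$q{\left(y,r \right)} = r \left(4 + r\right)$
$k{\left(N,l \right)} = -7$ ($k{\left(N,l \right)} = -6 - \left(9 - 4 - 4\right) = -6 - 1 = -7$)
$M = 269$ ($M = - \frac{5}{2} + \frac{\left(7 + 4\right) \left(4 + \left(7 + 4\right)\right) - -378}{2} = - \frac{5}{2} + \frac{11 \left(4 + 11\right) + 378}{2} = - \frac{5}{2} + \frac{11 \cdot 15 + 378}{2} = - \frac{5}{2} + \frac{165 + 378}{2} = - \frac{5}{2} + \frac{1}{2} \cdot 543 = - \frac{5}{2} + \frac{543}{2} = 269$)
$\frac{1}{M} = \frac{1}{269}$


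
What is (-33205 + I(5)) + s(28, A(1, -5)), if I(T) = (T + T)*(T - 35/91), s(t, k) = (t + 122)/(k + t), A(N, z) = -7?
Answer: -3016805/91 ≈ -33152.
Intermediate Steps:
s(t, k) = (122 + t)/(k + t)
I(T) = 2*T*(-5/13 + T) (I(T) = (2*T)*(T - 35*1/91) = (2*T)*(T - 5/13) = (2*T)*(-5/13 + T) = 2*T*(-5/13 + T))
(-33205 + I(5)) + s(28, A(1, -5)) = (-33205 + (2/13)*5*(-5 + 13*5)) + (122 + 28)/(-7 + 28) = (-33205 + (2/13)*5*(-5 + 65)) + 150/21 = (-33205 + (2/13)*5*60) + (1/21)*150 = (-33205 + 600/13) + 50/7 = -431065/13 + 50/7 = -3016805/91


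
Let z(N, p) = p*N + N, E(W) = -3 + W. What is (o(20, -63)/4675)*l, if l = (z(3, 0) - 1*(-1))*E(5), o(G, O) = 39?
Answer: 312/4675 ≈ 0.066738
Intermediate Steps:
z(N, p) = N + N*p (z(N, p) = N*p + N = N + N*p)
l = 8 (l = (3*(1 + 0) - 1*(-1))*(-3 + 5) = (3*1 + 1)*2 = (3 + 1)*2 = 4*2 = 8)
(o(20, -63)/4675)*l = (39/4675)*8 = 312/4675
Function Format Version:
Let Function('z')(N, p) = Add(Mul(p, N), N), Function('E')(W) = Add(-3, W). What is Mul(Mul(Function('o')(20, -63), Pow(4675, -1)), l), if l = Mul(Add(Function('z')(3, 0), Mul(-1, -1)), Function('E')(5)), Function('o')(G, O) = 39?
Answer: Rational(312, 4675) ≈ 0.066738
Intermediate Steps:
Function('z')(N, p) = Add(N, Mul(N, p)) (Function('z')(N, p) = Add(Mul(N, p), N) = Add(N, Mul(N, p)))
l = 8 (l = Mul(Add(Mul(3, Add(1, 0)), Mul(-1, -1)), Add(-3, 5)) = Mul(Add(Mul(3, 1), 1), 2) = Mul(Add(3, 1), 2) = Mul(4, 2) = 8)
Mul(Mul(Function('o')(20, -63), Pow(4675, -1)), l) = Mul(Mul(39, Pow(4675, -1)), 8) = Mul(Mul(39, Rational(1, 4675)), 8) = Mul(Rational(39, 4675), 8) = Rational(312, 4675)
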